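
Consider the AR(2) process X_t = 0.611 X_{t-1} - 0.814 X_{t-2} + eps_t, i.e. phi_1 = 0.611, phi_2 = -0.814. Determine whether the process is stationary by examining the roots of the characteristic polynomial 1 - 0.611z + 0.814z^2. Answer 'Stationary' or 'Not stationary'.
\text{Stationary}

The AR(p) characteristic polynomial is P(z) = 1 - 0.611z + 0.814z^2.
Stationarity requires all roots to lie outside the unit circle, i.e. |z| > 1 for every root.
Set 1 + (-0.611) z + (0.814) z^2 = 0, i.e. a z^2 + b z + c = 0 with a = 0.814, b = -0.611, c = 1.
Discriminant D = b^2 - 4ac = (-0.611)^2 - 4*(0.814)*1 = 0.373321 - (3.256) = -2.882679.
D < 0, so the roots are the complex-conjugate pair z = (-b +/- i sqrt(-D)) / (2a) = 0.3753 +/- 1.0429i.
For a conjugate pair |z|^2 = z * conj(z) = (product of roots) = c/a = 1/(0.814) = 1.228501, so |z| = sqrt(1.228501) = 1.1084 for both roots.
Moduli of all roots: 1.1084, 1.1084.
All moduli strictly greater than 1? Yes.
Verdict: Stationary.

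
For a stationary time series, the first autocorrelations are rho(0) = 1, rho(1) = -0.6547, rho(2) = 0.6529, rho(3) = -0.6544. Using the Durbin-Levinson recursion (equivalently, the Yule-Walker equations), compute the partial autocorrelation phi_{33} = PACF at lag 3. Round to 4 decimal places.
\phi_{33} = -0.2850

The PACF at lag k is phi_{kk}, the last component of the solution
to the Yule-Walker system G_k phi = r_k where
  (G_k)_{ij} = rho(|i - j|), (r_k)_i = rho(i), i,j = 1..k.
Equivalently, Durbin-Levinson gives phi_{kk} iteratively:
  phi_{11} = rho(1)
  phi_{kk} = [rho(k) - sum_{j=1..k-1} phi_{k-1,j} rho(k-j)]
            / [1 - sum_{j=1..k-1} phi_{k-1,j} rho(j)],
  phi_{k,j} = phi_{k-1,j} - phi_{kk} phi_{k-1,k-j},  j = 1..k-1.
Step k = 1:
  phi_11 = rho(1) = -0.6547.
Step k = 2:
  phi_22 = [rho(2) - phi_11 rho(1)] / [1 - phi_11 rho(1)] = [0.6529 - (-0.6547)(-0.6547)] / [1 - (-0.6547)(-0.6547)]
         = 0.22426791 / 0.57136791 = 0.392511.
  Update: phi_21 = phi_11 - phi_22 phi_11 = -0.6547 - (0.392511)(-0.6547) = -0.397723.
Step k = 3:
  phi_33 = [rho(3) - phi_21 rho(2) - phi_22 rho(1)] / [1 - phi_21 rho(1) - phi_22 rho(2)]
    numerator   = -0.6544 - (-0.397723)(0.6529) - (0.392511)(-0.6547) = -0.13774978
    denominator = 1 - (-0.397723)(-0.6547) - (0.392511)(0.6529) = 0.4833404
  phi_33 = -0.13774978 / 0.4833404 = -0.285.
Therefore phi_{33} = -0.2850.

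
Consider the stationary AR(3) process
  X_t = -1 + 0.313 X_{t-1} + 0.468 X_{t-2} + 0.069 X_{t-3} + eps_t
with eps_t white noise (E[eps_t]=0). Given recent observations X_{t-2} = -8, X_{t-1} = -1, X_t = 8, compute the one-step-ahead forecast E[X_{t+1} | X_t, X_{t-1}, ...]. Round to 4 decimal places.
E[X_{t+1} \mid \mathcal F_t] = 0.4840

For an AR(p) model X_t = c + sum_i phi_i X_{t-i} + eps_t, the
one-step-ahead conditional mean is
  E[X_{t+1} | X_t, ...] = c + sum_i phi_i X_{t+1-i}.
Substitute known values:
  E[X_{t+1} | ...] = -1 + (0.313) * (8) + (0.468) * (-1) + (0.069) * (-8)
                   = 0.4840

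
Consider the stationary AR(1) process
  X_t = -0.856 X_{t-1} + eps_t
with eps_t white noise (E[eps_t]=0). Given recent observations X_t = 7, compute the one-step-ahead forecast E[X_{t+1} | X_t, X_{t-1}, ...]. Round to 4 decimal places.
E[X_{t+1} \mid \mathcal F_t] = -5.9920

For an AR(p) model X_t = c + sum_i phi_i X_{t-i} + eps_t, the
one-step-ahead conditional mean is
  E[X_{t+1} | X_t, ...] = c + sum_i phi_i X_{t+1-i}.
Substitute known values:
  E[X_{t+1} | ...] = (-0.856) * (7)
                   = -5.9920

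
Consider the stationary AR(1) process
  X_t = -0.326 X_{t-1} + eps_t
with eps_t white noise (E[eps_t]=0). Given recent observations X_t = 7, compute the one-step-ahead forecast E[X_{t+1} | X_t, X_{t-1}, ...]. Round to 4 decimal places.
E[X_{t+1} \mid \mathcal F_t] = -2.2820

For an AR(p) model X_t = c + sum_i phi_i X_{t-i} + eps_t, the
one-step-ahead conditional mean is
  E[X_{t+1} | X_t, ...] = c + sum_i phi_i X_{t+1-i}.
Substitute known values:
  E[X_{t+1} | ...] = (-0.326) * (7)
                   = -2.2820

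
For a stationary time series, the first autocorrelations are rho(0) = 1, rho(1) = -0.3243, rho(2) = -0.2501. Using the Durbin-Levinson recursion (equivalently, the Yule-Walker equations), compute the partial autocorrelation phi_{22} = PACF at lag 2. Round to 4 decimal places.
\phi_{22} = -0.3970

The PACF at lag k is phi_{kk}, the last component of the solution
to the Yule-Walker system G_k phi = r_k where
  (G_k)_{ij} = rho(|i - j|), (r_k)_i = rho(i), i,j = 1..k.
Equivalently, Durbin-Levinson gives phi_{kk} iteratively:
  phi_{11} = rho(1)
  phi_{kk} = [rho(k) - sum_{j=1..k-1} phi_{k-1,j} rho(k-j)]
            / [1 - sum_{j=1..k-1} phi_{k-1,j} rho(j)],
  phi_{k,j} = phi_{k-1,j} - phi_{kk} phi_{k-1,k-j},  j = 1..k-1.
Step k = 1:
  phi_11 = rho(1) = -0.3243.
Step k = 2:
  phi_22 = [rho(2) - phi_11 rho(1)] / [1 - phi_11 rho(1)] = [-0.2501 - (-0.3243)(-0.3243)] / [1 - (-0.3243)(-0.3243)]
         = -0.35527049 / 0.89482951 = -0.397.
Therefore phi_{22} = -0.3970.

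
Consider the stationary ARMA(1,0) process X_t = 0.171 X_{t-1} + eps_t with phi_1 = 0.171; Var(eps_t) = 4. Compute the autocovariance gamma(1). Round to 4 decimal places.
\gamma(1) = 0.7046

Multiply the model equation by X_{t-k} and take expectations. With theta_0 = psi_0 = 1 and psi_j the MA(infinity) weights, this gives
  gamma(k) - sum_i phi_i gamma(k-i) = c_k,
  c_k = sigma^2 * sum_{j=k..q} theta_j psi_{j-k}   (c_k = 0 for k > q),
using gamma(-m) = gamma(m).
Pure AR (q = 0): c_0 = sigma^2 = 4, c_k = 0 for k >= 1.
Equations for k = 0 and k = 1 (AR order 1):
  gamma(0) = phi_1 gamma(1) + c_0
  gamma(1) = phi_1 gamma(0) + c_1
Substituting the second into the first: gamma(0) (1 - phi_1^2) = c_0 + phi_1 c_1, so
  gamma(0) = c_0 / (1 - phi_1^2) = 4 / (1 - (0.171)^2) = 4 / 0.970759 = 4.120487.
  gamma(1) = phi_1 gamma(0) = (0.171)(4.120487) = 0.704603.
Therefore gamma(1) = 0.7046 (to 4 decimal places).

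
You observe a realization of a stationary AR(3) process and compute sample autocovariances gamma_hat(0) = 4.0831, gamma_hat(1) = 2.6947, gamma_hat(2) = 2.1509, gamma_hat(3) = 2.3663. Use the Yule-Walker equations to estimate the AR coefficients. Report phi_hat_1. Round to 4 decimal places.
\hat\phi_{1} = 0.5000

The Yule-Walker equations for an AR(p) process read, in matrix form,
  Gamma_p phi = r_p,   with   (Gamma_p)_{ij} = gamma(|i - j|),
                       (r_p)_i = gamma(i),   i,j = 1..p.
Substitute the sample gammas (Toeplitz matrix and right-hand side of size 3):
  Gamma_p = [[4.0831, 2.6947, 2.1509], [2.6947, 4.0831, 2.6947], [2.1509, 2.6947, 4.0831]]
  r_p     = [2.6947, 2.1509, 2.3663]
Written out (R1..R3):
  (R1) 4.0831 phi_1 + 2.6947 phi_2 + 2.1509 phi_3 = 2.6947
  (R2) 2.6947 phi_1 + 4.0831 phi_2 + 2.6947 phi_3 = 2.1509
  (R3) 2.1509 phi_1 + 2.6947 phi_2 + 4.0831 phi_3 = 2.3663
Gaussian elimination:
  R2 <- R2 - (2.6947/4.0831) R1 = R2 - (0.659964) R1:  2.304694 phi_2 + 1.275183 phi_3 = 0.372494
  R3 <- R3 - (2.1509/4.0831) R1 = R3 - (0.526781) R1:  1.275183 phi_2 + 2.950046 phi_3 = 0.946783
  R3 <- R3 - (1.275183/2.304694) R2 = R3 - (0.553298) R2:  2.24449 phi_3 = 0.740683
Back-substitution:
  phi_hat_3 = 0.740683 / 2.24449 = 0.33
  phi_hat_2 = (0.372494 - (1.275183)(0.33)) / 2.304694 = -0.020964
  phi_hat_1 = (2.6947 - (2.6947)(-0.020964) - (2.1509)(0.33)) / 4.0831 = 0.499962
So phi_hat = [0.5000, -0.0210, 0.3300].
Therefore phi_hat_1 = 0.5000.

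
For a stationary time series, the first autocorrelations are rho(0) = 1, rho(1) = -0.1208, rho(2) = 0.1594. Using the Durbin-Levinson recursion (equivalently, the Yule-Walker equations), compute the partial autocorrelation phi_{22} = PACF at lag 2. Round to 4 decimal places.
\phi_{22} = 0.1470

The PACF at lag k is phi_{kk}, the last component of the solution
to the Yule-Walker system G_k phi = r_k where
  (G_k)_{ij} = rho(|i - j|), (r_k)_i = rho(i), i,j = 1..k.
Equivalently, Durbin-Levinson gives phi_{kk} iteratively:
  phi_{11} = rho(1)
  phi_{kk} = [rho(k) - sum_{j=1..k-1} phi_{k-1,j} rho(k-j)]
            / [1 - sum_{j=1..k-1} phi_{k-1,j} rho(j)],
  phi_{k,j} = phi_{k-1,j} - phi_{kk} phi_{k-1,k-j},  j = 1..k-1.
Step k = 1:
  phi_11 = rho(1) = -0.1208.
Step k = 2:
  phi_22 = [rho(2) - phi_11 rho(1)] / [1 - phi_11 rho(1)] = [0.1594 - (-0.1208)(-0.1208)] / [1 - (-0.1208)(-0.1208)]
         = 0.14480736 / 0.98540736 = 0.147.
Therefore phi_{22} = 0.1470.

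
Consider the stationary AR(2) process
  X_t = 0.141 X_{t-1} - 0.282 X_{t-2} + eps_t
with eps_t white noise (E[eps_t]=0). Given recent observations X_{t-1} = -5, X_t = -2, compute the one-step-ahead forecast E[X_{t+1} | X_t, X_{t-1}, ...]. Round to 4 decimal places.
E[X_{t+1} \mid \mathcal F_t] = 1.1280

For an AR(p) model X_t = c + sum_i phi_i X_{t-i} + eps_t, the
one-step-ahead conditional mean is
  E[X_{t+1} | X_t, ...] = c + sum_i phi_i X_{t+1-i}.
Substitute known values:
  E[X_{t+1} | ...] = (0.141) * (-2) + (-0.282) * (-5)
                   = 1.1280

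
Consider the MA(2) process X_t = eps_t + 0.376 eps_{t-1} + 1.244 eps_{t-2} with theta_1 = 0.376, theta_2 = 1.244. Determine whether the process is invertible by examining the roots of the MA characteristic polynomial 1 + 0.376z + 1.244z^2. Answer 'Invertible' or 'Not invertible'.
\text{Not invertible}

The MA(q) characteristic polynomial is P(z) = 1 + 0.376z + 1.244z^2.
Invertibility requires all roots to lie outside the unit circle, i.e. |z| > 1 for every root.
Set 1 + (0.376) z + (1.244) z^2 = 0, i.e. a z^2 + b z + c = 0 with a = 1.244, b = 0.376, c = 1.
Discriminant D = b^2 - 4ac = (0.376)^2 - 4*(1.244)*1 = 0.141376 - (4.976) = -4.834624.
D < 0, so the roots are the complex-conjugate pair z = (-b +/- i sqrt(-D)) / (2a) = -0.1511 +/- 0.8838i.
For a conjugate pair |z|^2 = z * conj(z) = (product of roots) = c/a = 1/(1.244) = 0.803859, so |z| = sqrt(0.803859) = 0.8966 for both roots.
Moduli of all roots: 0.8966, 0.8966.
All moduli strictly greater than 1? No.
Verdict: Not invertible.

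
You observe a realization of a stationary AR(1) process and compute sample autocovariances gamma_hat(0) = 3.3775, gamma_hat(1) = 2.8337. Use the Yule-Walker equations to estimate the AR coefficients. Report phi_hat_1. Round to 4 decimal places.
\hat\phi_{1} = 0.8390

The Yule-Walker equations for an AR(p) process read, in matrix form,
  Gamma_p phi = r_p,   with   (Gamma_p)_{ij} = gamma(|i - j|),
                       (r_p)_i = gamma(i),   i,j = 1..p.
Substitute the sample gammas (Toeplitz matrix and right-hand side of size 1):
  Gamma_p = [[3.3775]]
  r_p     = [2.8337]
With p = 1 this is the single equation gamma(0) phi_1 = gamma(1):
  phi_hat_1 = gamma(1) / gamma(0) = 2.8337 / 3.3775 = 0.8390.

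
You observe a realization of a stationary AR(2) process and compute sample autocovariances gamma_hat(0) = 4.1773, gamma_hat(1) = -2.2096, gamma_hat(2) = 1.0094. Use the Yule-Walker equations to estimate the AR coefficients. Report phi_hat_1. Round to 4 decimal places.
\hat\phi_{1} = -0.5570

The Yule-Walker equations for an AR(p) process read, in matrix form,
  Gamma_p phi = r_p,   with   (Gamma_p)_{ij} = gamma(|i - j|),
                       (r_p)_i = gamma(i),   i,j = 1..p.
Substitute the sample gammas (Toeplitz matrix and right-hand side of size 2):
  Gamma_p = [[4.1773, -2.2096], [-2.2096, 4.1773]]
  r_p     = [-2.2096, 1.0094]
Written out:
  4.1773 phi_1 - 2.2096 phi_2 = -2.2096
  -2.2096 phi_1 + 4.1773 phi_2 = 1.0094
Solve by Cramer's rule:
  det = gamma(0)^2 - gamma(1)^2 = (4.1773)^2 - (-2.2096)^2 = 17.44983529 - 4.88233216 = 12.56750313
  phi_hat_1 = [gamma(1) gamma(0) - gamma(1) gamma(2)] / det = [(-2.2096)(4.1773) - (-2.2096)(1.0094)] / 12.56750313 = -6.99979184 / 12.56750313 = -0.557
  phi_hat_2 = [gamma(0) gamma(2) - gamma(1)^2] / det = [(4.1773)(1.0094) - (-2.2096)^2] / 12.56750313 = -0.66576554 / 12.56750313 = -0.053
So phi_hat = [-0.5570, -0.0530].
Therefore phi_hat_1 = -0.5570.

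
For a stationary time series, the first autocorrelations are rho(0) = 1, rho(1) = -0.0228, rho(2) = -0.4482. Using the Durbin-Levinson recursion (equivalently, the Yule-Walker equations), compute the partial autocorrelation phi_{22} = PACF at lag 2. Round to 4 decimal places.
\phi_{22} = -0.4490

The PACF at lag k is phi_{kk}, the last component of the solution
to the Yule-Walker system G_k phi = r_k where
  (G_k)_{ij} = rho(|i - j|), (r_k)_i = rho(i), i,j = 1..k.
Equivalently, Durbin-Levinson gives phi_{kk} iteratively:
  phi_{11} = rho(1)
  phi_{kk} = [rho(k) - sum_{j=1..k-1} phi_{k-1,j} rho(k-j)]
            / [1 - sum_{j=1..k-1} phi_{k-1,j} rho(j)],
  phi_{k,j} = phi_{k-1,j} - phi_{kk} phi_{k-1,k-j},  j = 1..k-1.
Step k = 1:
  phi_11 = rho(1) = -0.0228.
Step k = 2:
  phi_22 = [rho(2) - phi_11 rho(1)] / [1 - phi_11 rho(1)] = [-0.4482 - (-0.0228)(-0.0228)] / [1 - (-0.0228)(-0.0228)]
         = -0.44871984 / 0.99948016 = -0.449.
Therefore phi_{22} = -0.4490.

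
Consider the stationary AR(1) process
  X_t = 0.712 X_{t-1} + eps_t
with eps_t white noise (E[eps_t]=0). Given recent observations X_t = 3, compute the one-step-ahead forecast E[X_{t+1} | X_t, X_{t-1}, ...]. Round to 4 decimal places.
E[X_{t+1} \mid \mathcal F_t] = 2.1360

For an AR(p) model X_t = c + sum_i phi_i X_{t-i} + eps_t, the
one-step-ahead conditional mean is
  E[X_{t+1} | X_t, ...] = c + sum_i phi_i X_{t+1-i}.
Substitute known values:
  E[X_{t+1} | ...] = (0.712) * (3)
                   = 2.1360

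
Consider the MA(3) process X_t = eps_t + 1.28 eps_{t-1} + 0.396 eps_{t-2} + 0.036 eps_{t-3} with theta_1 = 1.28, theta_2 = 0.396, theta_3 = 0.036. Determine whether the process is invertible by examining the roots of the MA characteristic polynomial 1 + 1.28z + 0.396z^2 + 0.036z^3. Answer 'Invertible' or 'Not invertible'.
\text{Invertible}

The MA(q) characteristic polynomial is P(z) = 1 + 1.28z + 0.396z^2 + 0.036z^3.
Invertibility requires all roots to lie outside the unit circle, i.e. |z| > 1 for every root.
Degree 3: look for a simple real root z0 first, then factor out (1 - z/z0) and solve the remaining quadratic.
Testing z0 = -5: P(-5) = 1 + (1.28)(-5) + (0.396)(-5)^2 + (0.036)(-5)^3
  = 1 + (-6.4) + (9.9) + (-4.5) = 0.  So z_0 = -5 is a root, |z_0| = 5.
Divide out the factor (1 + 0.2 z) = (1 - z/z0) (since 1/z0 = -0.2):
  P(z) = (1 + 0.2 z)(1 + (1.08) z + (0.18) z^2)
  [check: z-coef 1.08 - (-0.2) = 1.28; z^2-coef 0.18 - (-0.2)(1.08) = 0.396; z^3-coef -(-0.2)(0.18) = 0.036.]
Remaining roots from the quadratic factor 1 + (1.08) z + (0.18) z^2:
  Set 1 + (1.08) z + (0.18) z^2 = 0, i.e. a z^2 + b z + c = 0 with a = 0.18, b = 1.08, c = 1.
  Discriminant D = b^2 - 4ac = (1.08)^2 - 4*(0.18)*1 = 1.1664 - (0.72) = 0.4464.
  D >= 0, so the roots are real: z = (-b +/- sqrt(D)) / (2a) = (-1.08 +/- 0.668132) / (0.36).
    z_1 = (-1.08 + 0.668132) / (0.36) = -1.1441,   |z_1| = 1.1441.
    z_2 = (-1.08 - 0.668132) / (0.36) = -4.8559,   |z_2| = 4.8559.
Moduli of all roots: 5.0000, 1.1441, 4.8559.
All moduli strictly greater than 1? Yes.
Verdict: Invertible.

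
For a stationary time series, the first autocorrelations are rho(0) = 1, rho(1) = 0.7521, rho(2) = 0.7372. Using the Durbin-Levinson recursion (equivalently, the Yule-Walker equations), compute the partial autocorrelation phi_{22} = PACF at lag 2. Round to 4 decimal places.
\phi_{22} = 0.3950

The PACF at lag k is phi_{kk}, the last component of the solution
to the Yule-Walker system G_k phi = r_k where
  (G_k)_{ij} = rho(|i - j|), (r_k)_i = rho(i), i,j = 1..k.
Equivalently, Durbin-Levinson gives phi_{kk} iteratively:
  phi_{11} = rho(1)
  phi_{kk} = [rho(k) - sum_{j=1..k-1} phi_{k-1,j} rho(k-j)]
            / [1 - sum_{j=1..k-1} phi_{k-1,j} rho(j)],
  phi_{k,j} = phi_{k-1,j} - phi_{kk} phi_{k-1,k-j},  j = 1..k-1.
Step k = 1:
  phi_11 = rho(1) = 0.7521.
Step k = 2:
  phi_22 = [rho(2) - phi_11 rho(1)] / [1 - phi_11 rho(1)] = [0.7372 - (0.7521)(0.7521)] / [1 - (0.7521)(0.7521)]
         = 0.17154559 / 0.43434559 = 0.395.
Therefore phi_{22} = 0.3950.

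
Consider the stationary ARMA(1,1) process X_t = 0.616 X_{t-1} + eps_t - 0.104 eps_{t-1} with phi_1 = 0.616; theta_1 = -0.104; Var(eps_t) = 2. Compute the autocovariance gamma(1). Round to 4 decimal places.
\gamma(1) = 1.5444

Multiply the model equation by X_{t-k} and take expectations. With theta_0 = psi_0 = 1 and psi_j the MA(infinity) weights, this gives
  gamma(k) - sum_i phi_i gamma(k-i) = c_k,
  c_k = sigma^2 * sum_{j=k..q} theta_j psi_{j-k}   (c_k = 0 for k > q),
using gamma(-m) = gamma(m).
psi-weights needed (psi_j = theta_j + sum_i phi_i psi_{j-i}):
  psi_1 = theta_1 + phi_1 = -0.104 + (0.616) = 0.512
Right-hand sides:
  c_0 = sigma^2 (1 + theta_1 psi_1) = 2 * (1 + (-0.104)(0.512)) = 2 * 0.946752 = 1.893504
  c_1 = sigma^2 theta_1 = 2 * (-0.104) = -0.208
  c_2 = 0
Equations for k = 0 and k = 1 (AR order 1):
  gamma(0) = phi_1 gamma(1) + c_0
  gamma(1) = phi_1 gamma(0) + c_1
Substituting the second into the first: gamma(0) (1 - phi_1^2) = c_0 + phi_1 c_1, so
  gamma(0) = (c_0 + phi_1 c_1) / (1 - phi_1^2) = (1.893504 + (0.616)(-0.208)) / (1 - (0.616)^2) = 1.765376 / 0.620544 = 2.844884.
  gamma(1) = phi_1 gamma(0) + c_1 = (0.616)(2.844884) + (-0.208) = 1.544449.
Therefore gamma(1) = 1.5444 (to 4 decimal places).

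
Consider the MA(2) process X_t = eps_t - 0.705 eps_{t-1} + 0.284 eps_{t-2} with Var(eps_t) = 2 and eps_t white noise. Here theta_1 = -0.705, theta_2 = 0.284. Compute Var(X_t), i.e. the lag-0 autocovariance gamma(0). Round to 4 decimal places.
\gamma(0) = 3.1554

For an MA(q) process X_t = eps_t + sum_i theta_i eps_{t-i} with
Var(eps_t) = sigma^2, the variance is
  gamma(0) = sigma^2 * (1 + sum_i theta_i^2).
  sum_i theta_i^2 = (-0.705)^2 + (0.284)^2 = 0.497025 + 0.080656 = 0.577681.
  gamma(0) = 2 * (1 + 0.577681) = 2 * 1.577681 = 3.155362, which rounds to 3.1554.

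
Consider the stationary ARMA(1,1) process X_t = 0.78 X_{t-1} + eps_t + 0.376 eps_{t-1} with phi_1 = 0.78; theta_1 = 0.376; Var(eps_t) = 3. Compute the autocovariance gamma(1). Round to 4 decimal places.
\gamma(1) = 11.4533

Multiply the model equation by X_{t-k} and take expectations. With theta_0 = psi_0 = 1 and psi_j the MA(infinity) weights, this gives
  gamma(k) - sum_i phi_i gamma(k-i) = c_k,
  c_k = sigma^2 * sum_{j=k..q} theta_j psi_{j-k}   (c_k = 0 for k > q),
using gamma(-m) = gamma(m).
psi-weights needed (psi_j = theta_j + sum_i phi_i psi_{j-i}):
  psi_1 = theta_1 + phi_1 = 0.376 + (0.78) = 1.156
Right-hand sides:
  c_0 = sigma^2 (1 + theta_1 psi_1) = 3 * (1 + (0.376)(1.156)) = 3 * 1.434656 = 4.303968
  c_1 = sigma^2 theta_1 = 3 * (0.376) = 1.128
  c_2 = 0
Equations for k = 0 and k = 1 (AR order 1):
  gamma(0) = phi_1 gamma(1) + c_0
  gamma(1) = phi_1 gamma(0) + c_1
Substituting the second into the first: gamma(0) (1 - phi_1^2) = c_0 + phi_1 c_1, so
  gamma(0) = (c_0 + phi_1 c_1) / (1 - phi_1^2) = (4.303968 + (0.78)(1.128)) / (1 - (0.78)^2) = 5.183808 / 0.3916 = 13.237508.
  gamma(1) = phi_1 gamma(0) + c_1 = (0.78)(13.237508) + (1.128) = 11.453256.
Therefore gamma(1) = 11.4533 (to 4 decimal places).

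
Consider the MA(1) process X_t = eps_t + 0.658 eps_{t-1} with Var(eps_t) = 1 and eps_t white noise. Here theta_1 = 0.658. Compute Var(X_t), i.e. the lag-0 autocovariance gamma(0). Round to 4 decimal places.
\gamma(0) = 1.4330

For an MA(q) process X_t = eps_t + sum_i theta_i eps_{t-i} with
Var(eps_t) = sigma^2, the variance is
  gamma(0) = sigma^2 * (1 + sum_i theta_i^2).
  sum_i theta_i^2 = (0.658)^2 = 0.432964.
  gamma(0) = 1 * (1 + 0.432964) = 1 * 1.432964 = 1.432964, which rounds to 1.4330.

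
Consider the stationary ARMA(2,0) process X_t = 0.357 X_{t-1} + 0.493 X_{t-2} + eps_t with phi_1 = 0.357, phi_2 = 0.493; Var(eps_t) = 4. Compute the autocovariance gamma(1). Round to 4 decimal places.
\gamma(1) = 7.3801

Multiply the model equation by X_{t-k} and take expectations. With theta_0 = psi_0 = 1 and psi_j the MA(infinity) weights, this gives
  gamma(k) - sum_i phi_i gamma(k-i) = c_k,
  c_k = sigma^2 * sum_{j=k..q} theta_j psi_{j-k}   (c_k = 0 for k > q),
using gamma(-m) = gamma(m).
Pure AR (q = 0): c_0 = sigma^2 = 4, c_k = 0 for k >= 1.
Equations for k = 0, 1, 2 (AR order 2, c_2 = 0):
  (E0) gamma(0) = phi_1 gamma(1) + phi_2 gamma(2) + c_0
  (E1) gamma(1) = phi_1 gamma(0) + phi_2 gamma(1) + c_1
  (E2) gamma(2) = phi_1 gamma(1) + phi_2 gamma(0)
From (E1): gamma(1) = A gamma(0) + B with
  A = phi_1 / (1 - phi_2) = 0.357 / 0.507 = 0.704142,   B = c_1 / (1 - phi_2) = 0 / 0.507 = 0.
Insert (E2) into (E0): gamma(0) (1 - phi_2^2) = phi_1 (1 + phi_2) gamma(1) + c_0.
  phi_1 (1 + phi_2) = (0.357)(1.493) = 0.533001,   1 - phi_2^2 = 0.756951.
Replace gamma(1) by A gamma(0) + B and collect gamma(0):
  gamma(0) [0.756951 - (0.533001)(0.704142)] = c_0 = 4
  gamma(0) * 0.381643 = 4
  gamma(0) = 4 / 0.381643 = 10.48101.
  gamma(1) = A gamma(0) = (0.704142)(10.48101) = 7.38012.
Therefore gamma(1) = 7.3801 (to 4 decimal places).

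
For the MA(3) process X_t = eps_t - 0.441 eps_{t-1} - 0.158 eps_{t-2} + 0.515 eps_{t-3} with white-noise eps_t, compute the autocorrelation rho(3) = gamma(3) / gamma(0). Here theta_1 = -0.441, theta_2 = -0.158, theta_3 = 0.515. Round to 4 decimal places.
\rho(3) = 0.3469

For an MA(q) process with theta_0 = 1, the autocovariance is
  gamma(k) = sigma^2 * sum_{i=0..q-k} theta_i * theta_{i+k},
and rho(k) = gamma(k) / gamma(0). Sigma^2 cancels.
  numerator   = (1)*(0.515) = 0.515.
  denominator = (1)^2 + (-0.441)^2 + (-0.158)^2 + (0.515)^2 = 1.48467.
  rho(3) = 0.515 / 1.48467 = 0.3469.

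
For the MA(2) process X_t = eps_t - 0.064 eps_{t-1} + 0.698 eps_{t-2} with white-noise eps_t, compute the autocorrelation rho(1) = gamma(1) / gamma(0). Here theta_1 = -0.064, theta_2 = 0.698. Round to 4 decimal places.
\rho(1) = -0.0729

For an MA(q) process with theta_0 = 1, the autocovariance is
  gamma(k) = sigma^2 * sum_{i=0..q-k} theta_i * theta_{i+k},
and rho(k) = gamma(k) / gamma(0). Sigma^2 cancels.
  numerator   = (1)*(-0.064) + (-0.064)*(0.698) = -0.108672.
  denominator = (1)^2 + (-0.064)^2 + (0.698)^2 = 1.4913.
  rho(1) = -0.108672 / 1.4913 = -0.0729.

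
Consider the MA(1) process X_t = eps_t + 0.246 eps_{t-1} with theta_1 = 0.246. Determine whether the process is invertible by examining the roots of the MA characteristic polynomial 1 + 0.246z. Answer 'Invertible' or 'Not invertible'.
\text{Invertible}

The MA(q) characteristic polynomial is P(z) = 1 + 0.246z.
Invertibility requires all roots to lie outside the unit circle, i.e. |z| > 1 for every root.
This is linear in z: 1 + (0.246) z = 0  =>  z = -1/(0.246) = -4.065041,  |z| = 4.065041.
Moduli of all roots: 4.0650.
All moduli strictly greater than 1? Yes.
Verdict: Invertible.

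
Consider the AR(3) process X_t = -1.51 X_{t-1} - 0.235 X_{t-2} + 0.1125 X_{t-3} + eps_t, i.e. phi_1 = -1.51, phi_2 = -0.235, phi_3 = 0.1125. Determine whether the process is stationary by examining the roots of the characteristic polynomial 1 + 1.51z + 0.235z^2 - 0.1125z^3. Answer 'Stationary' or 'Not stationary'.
\text{Not stationary}

The AR(p) characteristic polynomial is P(z) = 1 + 1.51z + 0.235z^2 - 0.1125z^3.
Stationarity requires all roots to lie outside the unit circle, i.e. |z| > 1 for every root.
Degree 3: look for a simple real root z0 first, then factor out (1 - z/z0) and solve the remaining quadratic.
Testing z0 = -0.8: P(-0.8) = 1 + (1.51)(-0.8) + (0.235)(-0.8)^2 + (-0.1125)(-0.8)^3
  = 1 + (-1.208) + (0.1504) + (0.0576) = 0.  So z_0 = -0.8 is a root, |z_0| = 0.8.
Divide out the factor (1 + 1.25 z) = (1 - z/z0) (since 1/z0 = -1.25):
  P(z) = (1 + 1.25 z)(1 + (0.26) z + (-0.09) z^2)
  [check: z-coef 0.26 - (-1.25) = 1.51; z^2-coef -0.09 - (-1.25)(0.26) = 0.235; z^3-coef -(-1.25)(-0.09) = -0.1125.]
Remaining roots from the quadratic factor 1 + (0.26) z + (-0.09) z^2:
  Set 1 + (0.26) z + (-0.09) z^2 = 0, i.e. a z^2 + b z + c = 0 with a = -0.09, b = 0.26, c = 1.
  Discriminant D = b^2 - 4ac = (0.26)^2 - 4*(-0.09)*1 = 0.0676 - (-0.36) = 0.4276.
  D >= 0, so the roots are real: z = (-b +/- sqrt(D)) / (2a) = (-0.26 +/- 0.653911) / (-0.18).
    z_1 = (-0.26 + 0.653911) / (-0.18) = -2.1884,   |z_1| = 2.1884.
    z_2 = (-0.26 - 0.653911) / (-0.18) = 5.0773,   |z_2| = 5.0773.
Moduli of all roots: 0.8000, 2.1884, 5.0773.
All moduli strictly greater than 1? No.
Verdict: Not stationary.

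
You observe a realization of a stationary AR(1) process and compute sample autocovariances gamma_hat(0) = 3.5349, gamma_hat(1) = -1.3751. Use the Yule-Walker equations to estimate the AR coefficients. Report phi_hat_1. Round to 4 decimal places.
\hat\phi_{1} = -0.3890

The Yule-Walker equations for an AR(p) process read, in matrix form,
  Gamma_p phi = r_p,   with   (Gamma_p)_{ij} = gamma(|i - j|),
                       (r_p)_i = gamma(i),   i,j = 1..p.
Substitute the sample gammas (Toeplitz matrix and right-hand side of size 1):
  Gamma_p = [[3.5349]]
  r_p     = [-1.3751]
With p = 1 this is the single equation gamma(0) phi_1 = gamma(1):
  phi_hat_1 = gamma(1) / gamma(0) = -1.3751 / 3.5349 = -0.3890.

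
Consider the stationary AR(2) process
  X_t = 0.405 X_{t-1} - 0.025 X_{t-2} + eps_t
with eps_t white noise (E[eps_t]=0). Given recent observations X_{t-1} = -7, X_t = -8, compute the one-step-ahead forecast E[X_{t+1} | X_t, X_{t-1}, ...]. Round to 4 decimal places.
E[X_{t+1} \mid \mathcal F_t] = -3.0650

For an AR(p) model X_t = c + sum_i phi_i X_{t-i} + eps_t, the
one-step-ahead conditional mean is
  E[X_{t+1} | X_t, ...] = c + sum_i phi_i X_{t+1-i}.
Substitute known values:
  E[X_{t+1} | ...] = (0.405) * (-8) + (-0.025) * (-7)
                   = -3.0650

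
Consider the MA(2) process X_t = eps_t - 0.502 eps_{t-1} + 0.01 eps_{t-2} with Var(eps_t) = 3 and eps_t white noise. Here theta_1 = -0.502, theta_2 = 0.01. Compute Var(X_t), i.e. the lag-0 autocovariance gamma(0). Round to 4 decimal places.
\gamma(0) = 3.7563

For an MA(q) process X_t = eps_t + sum_i theta_i eps_{t-i} with
Var(eps_t) = sigma^2, the variance is
  gamma(0) = sigma^2 * (1 + sum_i theta_i^2).
  sum_i theta_i^2 = (-0.502)^2 + (0.01)^2 = 0.252004 + 0.0001 = 0.252104.
  gamma(0) = 3 * (1 + 0.252104) = 3 * 1.252104 = 3.756312, which rounds to 3.7563.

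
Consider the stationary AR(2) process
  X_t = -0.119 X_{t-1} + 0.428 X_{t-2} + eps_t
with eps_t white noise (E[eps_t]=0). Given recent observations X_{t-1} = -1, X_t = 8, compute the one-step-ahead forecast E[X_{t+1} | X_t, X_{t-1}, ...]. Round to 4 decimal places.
E[X_{t+1} \mid \mathcal F_t] = -1.3800

For an AR(p) model X_t = c + sum_i phi_i X_{t-i} + eps_t, the
one-step-ahead conditional mean is
  E[X_{t+1} | X_t, ...] = c + sum_i phi_i X_{t+1-i}.
Substitute known values:
  E[X_{t+1} | ...] = (-0.119) * (8) + (0.428) * (-1)
                   = -1.3800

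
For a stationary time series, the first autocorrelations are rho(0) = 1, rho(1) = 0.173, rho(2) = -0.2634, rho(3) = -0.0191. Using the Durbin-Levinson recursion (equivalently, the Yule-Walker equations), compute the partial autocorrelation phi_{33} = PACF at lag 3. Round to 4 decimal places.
\phi_{33} = 0.1050

The PACF at lag k is phi_{kk}, the last component of the solution
to the Yule-Walker system G_k phi = r_k where
  (G_k)_{ij} = rho(|i - j|), (r_k)_i = rho(i), i,j = 1..k.
Equivalently, Durbin-Levinson gives phi_{kk} iteratively:
  phi_{11} = rho(1)
  phi_{kk} = [rho(k) - sum_{j=1..k-1} phi_{k-1,j} rho(k-j)]
            / [1 - sum_{j=1..k-1} phi_{k-1,j} rho(j)],
  phi_{k,j} = phi_{k-1,j} - phi_{kk} phi_{k-1,k-j},  j = 1..k-1.
Step k = 1:
  phi_11 = rho(1) = 0.173.
Step k = 2:
  phi_22 = [rho(2) - phi_11 rho(1)] / [1 - phi_11 rho(1)] = [-0.2634 - (0.173)(0.173)] / [1 - (0.173)(0.173)]
         = -0.293329 / 0.970071 = -0.302379.
  Update: phi_21 = phi_11 - phi_22 phi_11 = 0.173 - (-0.302379)(0.173) = 0.225312.
Step k = 3:
  phi_33 = [rho(3) - phi_21 rho(2) - phi_22 rho(1)] / [1 - phi_21 rho(1) - phi_22 rho(2)]
    numerator   = -0.0191 - (0.225312)(-0.2634) - (-0.302379)(0.173) = 0.09255861
    denominator = 1 - (0.225312)(0.173) - (-0.302379)(-0.2634) = 0.8813745
  phi_33 = 0.09255861 / 0.8813745 = 0.105.
Therefore phi_{33} = 0.1050.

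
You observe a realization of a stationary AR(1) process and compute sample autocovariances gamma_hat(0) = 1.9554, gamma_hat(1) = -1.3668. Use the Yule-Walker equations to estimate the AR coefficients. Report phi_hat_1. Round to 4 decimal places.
\hat\phi_{1} = -0.6990

The Yule-Walker equations for an AR(p) process read, in matrix form,
  Gamma_p phi = r_p,   with   (Gamma_p)_{ij} = gamma(|i - j|),
                       (r_p)_i = gamma(i),   i,j = 1..p.
Substitute the sample gammas (Toeplitz matrix and right-hand side of size 1):
  Gamma_p = [[1.9554]]
  r_p     = [-1.3668]
With p = 1 this is the single equation gamma(0) phi_1 = gamma(1):
  phi_hat_1 = gamma(1) / gamma(0) = -1.3668 / 1.9554 = -0.6990.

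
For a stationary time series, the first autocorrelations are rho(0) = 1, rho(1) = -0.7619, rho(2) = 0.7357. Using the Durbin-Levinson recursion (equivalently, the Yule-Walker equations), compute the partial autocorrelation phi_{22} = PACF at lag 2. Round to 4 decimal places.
\phi_{22} = 0.3700

The PACF at lag k is phi_{kk}, the last component of the solution
to the Yule-Walker system G_k phi = r_k where
  (G_k)_{ij} = rho(|i - j|), (r_k)_i = rho(i), i,j = 1..k.
Equivalently, Durbin-Levinson gives phi_{kk} iteratively:
  phi_{11} = rho(1)
  phi_{kk} = [rho(k) - sum_{j=1..k-1} phi_{k-1,j} rho(k-j)]
            / [1 - sum_{j=1..k-1} phi_{k-1,j} rho(j)],
  phi_{k,j} = phi_{k-1,j} - phi_{kk} phi_{k-1,k-j},  j = 1..k-1.
Step k = 1:
  phi_11 = rho(1) = -0.7619.
Step k = 2:
  phi_22 = [rho(2) - phi_11 rho(1)] / [1 - phi_11 rho(1)] = [0.7357 - (-0.7619)(-0.7619)] / [1 - (-0.7619)(-0.7619)]
         = 0.15520839 / 0.41950839 = 0.37.
Therefore phi_{22} = 0.3700.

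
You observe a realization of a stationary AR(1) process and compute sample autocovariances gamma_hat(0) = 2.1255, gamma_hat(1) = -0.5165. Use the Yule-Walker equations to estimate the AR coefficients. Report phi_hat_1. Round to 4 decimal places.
\hat\phi_{1} = -0.2430

The Yule-Walker equations for an AR(p) process read, in matrix form,
  Gamma_p phi = r_p,   with   (Gamma_p)_{ij} = gamma(|i - j|),
                       (r_p)_i = gamma(i),   i,j = 1..p.
Substitute the sample gammas (Toeplitz matrix and right-hand side of size 1):
  Gamma_p = [[2.1255]]
  r_p     = [-0.5165]
With p = 1 this is the single equation gamma(0) phi_1 = gamma(1):
  phi_hat_1 = gamma(1) / gamma(0) = -0.5165 / 2.1255 = -0.2430.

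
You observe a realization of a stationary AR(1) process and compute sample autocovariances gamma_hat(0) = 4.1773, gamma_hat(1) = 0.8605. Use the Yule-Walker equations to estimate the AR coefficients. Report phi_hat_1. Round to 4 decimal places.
\hat\phi_{1} = 0.2060

The Yule-Walker equations for an AR(p) process read, in matrix form,
  Gamma_p phi = r_p,   with   (Gamma_p)_{ij} = gamma(|i - j|),
                       (r_p)_i = gamma(i),   i,j = 1..p.
Substitute the sample gammas (Toeplitz matrix and right-hand side of size 1):
  Gamma_p = [[4.1773]]
  r_p     = [0.8605]
With p = 1 this is the single equation gamma(0) phi_1 = gamma(1):
  phi_hat_1 = gamma(1) / gamma(0) = 0.8605 / 4.1773 = 0.2060.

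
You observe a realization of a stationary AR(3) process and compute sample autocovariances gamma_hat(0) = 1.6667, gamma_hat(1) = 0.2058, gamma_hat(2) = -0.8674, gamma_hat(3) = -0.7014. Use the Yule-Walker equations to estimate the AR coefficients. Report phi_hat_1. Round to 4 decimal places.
\hat\phi_{1} = -0.0090

The Yule-Walker equations for an AR(p) process read, in matrix form,
  Gamma_p phi = r_p,   with   (Gamma_p)_{ij} = gamma(|i - j|),
                       (r_p)_i = gamma(i),   i,j = 1..p.
Substitute the sample gammas (Toeplitz matrix and right-hand side of size 3):
  Gamma_p = [[1.6667, 0.2058, -0.8674], [0.2058, 1.6667, 0.2058], [-0.8674, 0.2058, 1.6667]]
  r_p     = [0.2058, -0.8674, -0.7014]
Written out (R1..R3):
  (R1) 1.6667 phi_1 + 0.2058 phi_2 - 0.8674 phi_3 = 0.2058
  (R2) 0.2058 phi_1 + 1.6667 phi_2 + 0.2058 phi_3 = -0.8674
  (R3) -0.8674 phi_1 + 0.2058 phi_2 + 1.6667 phi_3 = -0.7014
Gaussian elimination:
  R2 <- R2 - (0.2058/1.6667) R1 = R2 - (0.123478) R1:  1.641288 phi_2 + 0.312904 phi_3 = -0.892812
  R3 <- R3 - (-0.8674/1.6667) R1 = R3 - (-0.52043) R1:  0.312904 phi_2 + 1.215279 phi_3 = -0.594296
  R3 <- R3 - (0.312904/1.641288) R2 = R3 - (0.190646) R2:  1.155626 phi_3 = -0.424085
Back-substitution:
  phi_hat_3 = -0.424085 / 1.155626 = -0.366974
  phi_hat_2 = (-0.892812 - (0.312904)(-0.366974)) / 1.641288 = -0.474008
  phi_hat_1 = (0.2058 - (0.2058)(-0.474008) - (-0.8674)(-0.366974)) / 1.6667 = -0.008977
So phi_hat = [-0.0090, -0.4740, -0.3670].
Therefore phi_hat_1 = -0.0090.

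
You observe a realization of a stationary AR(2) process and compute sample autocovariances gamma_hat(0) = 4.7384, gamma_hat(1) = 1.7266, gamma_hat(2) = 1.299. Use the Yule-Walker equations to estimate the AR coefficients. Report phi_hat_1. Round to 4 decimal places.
\hat\phi_{1} = 0.3050

The Yule-Walker equations for an AR(p) process read, in matrix form,
  Gamma_p phi = r_p,   with   (Gamma_p)_{ij} = gamma(|i - j|),
                       (r_p)_i = gamma(i),   i,j = 1..p.
Substitute the sample gammas (Toeplitz matrix and right-hand side of size 2):
  Gamma_p = [[4.7384, 1.7266], [1.7266, 4.7384]]
  r_p     = [1.7266, 1.299]
Written out:
  4.7384 phi_1 + 1.7266 phi_2 = 1.7266
  1.7266 phi_1 + 4.7384 phi_2 = 1.299
Solve by Cramer's rule:
  det = gamma(0)^2 - gamma(1)^2 = (4.7384)^2 - (1.7266)^2 = 22.45243456 - 2.98114756 = 19.471287
  phi_hat_1 = [gamma(1) gamma(0) - gamma(1) gamma(2)] / det = [(1.7266)(4.7384) - (1.7266)(1.299)] / 19.471287 = 5.93846804 / 19.471287 = 0.305
  phi_hat_2 = [gamma(0) gamma(2) - gamma(1)^2] / det = [(4.7384)(1.299) - (1.7266)^2] / 19.471287 = 3.17403404 / 19.471287 = 0.163
So phi_hat = [0.3050, 0.1630].
Therefore phi_hat_1 = 0.3050.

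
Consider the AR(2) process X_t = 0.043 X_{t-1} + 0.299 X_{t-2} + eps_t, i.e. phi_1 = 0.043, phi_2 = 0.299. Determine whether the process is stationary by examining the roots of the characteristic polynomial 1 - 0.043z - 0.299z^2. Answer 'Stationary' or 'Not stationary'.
\text{Stationary}

The AR(p) characteristic polynomial is P(z) = 1 - 0.043z - 0.299z^2.
Stationarity requires all roots to lie outside the unit circle, i.e. |z| > 1 for every root.
Set 1 + (-0.043) z + (-0.299) z^2 = 0, i.e. a z^2 + b z + c = 0 with a = -0.299, b = -0.043, c = 1.
Discriminant D = b^2 - 4ac = (-0.043)^2 - 4*(-0.299)*1 = 0.001849 - (-1.196) = 1.197849.
D >= 0, so the roots are real: z = (-b +/- sqrt(D)) / (2a) = (0.043 +/- 1.094463) / (-0.598).
  z_1 = (0.043 + 1.094463) / (-0.598) = -1.9021,   |z_1| = 1.9021.
  z_2 = (0.043 - 1.094463) / (-0.598) = 1.7583,   |z_2| = 1.7583.
Moduli of all roots: 1.9021, 1.7583.
All moduli strictly greater than 1? Yes.
Verdict: Stationary.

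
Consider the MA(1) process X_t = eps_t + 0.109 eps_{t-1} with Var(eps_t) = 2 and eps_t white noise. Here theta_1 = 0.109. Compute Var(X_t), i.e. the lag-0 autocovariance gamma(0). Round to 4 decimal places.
\gamma(0) = 2.0238

For an MA(q) process X_t = eps_t + sum_i theta_i eps_{t-i} with
Var(eps_t) = sigma^2, the variance is
  gamma(0) = sigma^2 * (1 + sum_i theta_i^2).
  sum_i theta_i^2 = (0.109)^2 = 0.011881.
  gamma(0) = 2 * (1 + 0.011881) = 2 * 1.011881 = 2.023762, which rounds to 2.0238.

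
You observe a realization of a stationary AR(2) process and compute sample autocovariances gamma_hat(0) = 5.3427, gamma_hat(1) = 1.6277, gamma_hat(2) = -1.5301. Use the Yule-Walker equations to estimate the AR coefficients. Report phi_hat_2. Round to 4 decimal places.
\hat\phi_{2} = -0.4180

The Yule-Walker equations for an AR(p) process read, in matrix form,
  Gamma_p phi = r_p,   with   (Gamma_p)_{ij} = gamma(|i - j|),
                       (r_p)_i = gamma(i),   i,j = 1..p.
Substitute the sample gammas (Toeplitz matrix and right-hand side of size 2):
  Gamma_p = [[5.3427, 1.6277], [1.6277, 5.3427]]
  r_p     = [1.6277, -1.5301]
Written out:
  5.3427 phi_1 + 1.6277 phi_2 = 1.6277
  1.6277 phi_1 + 5.3427 phi_2 = -1.5301
Solve by Cramer's rule:
  det = gamma(0)^2 - gamma(1)^2 = (5.3427)^2 - (1.6277)^2 = 28.54444329 - 2.64940729 = 25.895036
  phi_hat_1 = [gamma(1) gamma(0) - gamma(1) gamma(2)] / det = [(1.6277)(5.3427) - (1.6277)(-1.5301)] / 25.895036 = 11.18685656 / 25.895036 = 0.432
  phi_hat_2 = [gamma(0) gamma(2) - gamma(1)^2] / det = [(5.3427)(-1.5301) - (1.6277)^2] / 25.895036 = -10.82427256 / 25.895036 = -0.418
So phi_hat = [0.4320, -0.4180].
Therefore phi_hat_2 = -0.4180.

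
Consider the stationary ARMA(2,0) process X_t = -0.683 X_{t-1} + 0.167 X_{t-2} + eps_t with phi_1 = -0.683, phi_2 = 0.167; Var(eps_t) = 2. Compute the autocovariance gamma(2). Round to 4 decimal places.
\gamma(2) = 4.5641

Multiply the model equation by X_{t-k} and take expectations. With theta_0 = psi_0 = 1 and psi_j the MA(infinity) weights, this gives
  gamma(k) - sum_i phi_i gamma(k-i) = c_k,
  c_k = sigma^2 * sum_{j=k..q} theta_j psi_{j-k}   (c_k = 0 for k > q),
using gamma(-m) = gamma(m).
Pure AR (q = 0): c_0 = sigma^2 = 2, c_k = 0 for k >= 1.
Equations for k = 0, 1, 2 (AR order 2, c_2 = 0):
  (E0) gamma(0) = phi_1 gamma(1) + phi_2 gamma(2) + c_0
  (E1) gamma(1) = phi_1 gamma(0) + phi_2 gamma(1) + c_1
  (E2) gamma(2) = phi_1 gamma(1) + phi_2 gamma(0)
From (E1): gamma(1) = A gamma(0) + B with
  A = phi_1 / (1 - phi_2) = -0.683 / 0.833 = -0.819928,   B = c_1 / (1 - phi_2) = 0 / 0.833 = 0.
Insert (E2) into (E0): gamma(0) (1 - phi_2^2) = phi_1 (1 + phi_2) gamma(1) + c_0.
  phi_1 (1 + phi_2) = (-0.683)(1.167) = -0.797061,   1 - phi_2^2 = 0.972111.
Replace gamma(1) by A gamma(0) + B and collect gamma(0):
  gamma(0) [0.972111 - (-0.797061)(-0.819928)] = c_0 = 2
  gamma(0) * 0.318578 = 2
  gamma(0) = 2 / 0.318578 = 6.27789.
  gamma(1) = A gamma(0) = (-0.819928)(6.27789) = -5.147417.
  gamma(2) = phi_1 gamma(1) + phi_2 gamma(0) = (-0.683)(-5.147417) + (0.167)(6.27789) = 4.564094.
Therefore gamma(2) = 4.5641 (to 4 decimal places).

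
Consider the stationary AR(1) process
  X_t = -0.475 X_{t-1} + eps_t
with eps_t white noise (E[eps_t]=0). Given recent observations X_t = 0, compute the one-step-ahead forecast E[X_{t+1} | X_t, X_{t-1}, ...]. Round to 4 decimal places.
E[X_{t+1} \mid \mathcal F_t] = 0.0000

For an AR(p) model X_t = c + sum_i phi_i X_{t-i} + eps_t, the
one-step-ahead conditional mean is
  E[X_{t+1} | X_t, ...] = c + sum_i phi_i X_{t+1-i}.
Substitute known values:
  E[X_{t+1} | ...] = (-0.475) * (0)
                   = 0.0000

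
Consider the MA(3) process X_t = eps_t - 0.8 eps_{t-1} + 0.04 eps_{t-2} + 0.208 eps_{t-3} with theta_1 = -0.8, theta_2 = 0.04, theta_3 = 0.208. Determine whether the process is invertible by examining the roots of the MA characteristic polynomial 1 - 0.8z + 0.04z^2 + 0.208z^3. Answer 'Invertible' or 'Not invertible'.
\text{Invertible}

The MA(q) characteristic polynomial is P(z) = 1 - 0.8z + 0.04z^2 + 0.208z^3.
Invertibility requires all roots to lie outside the unit circle, i.e. |z| > 1 for every root.
Degree 3: look for a simple real root z0 first, then factor out (1 - z/z0) and solve the remaining quadratic.
Testing z0 = -2.5: P(-2.5) = 1 + (-0.8)(-2.5) + (0.04)(-2.5)^2 + (0.208)(-2.5)^3
  = 1 + (2) + (0.25) + (-3.25) = 0.  So z_0 = -2.5 is a root, |z_0| = 2.5.
Divide out the factor (1 + 0.4 z) = (1 - z/z0) (since 1/z0 = -0.4):
  P(z) = (1 + 0.4 z)(1 + (-1.2) z + (0.52) z^2)
  [check: z-coef -1.2 - (-0.4) = -0.8; z^2-coef 0.52 - (-0.4)(-1.2) = 0.04; z^3-coef -(-0.4)(0.52) = 0.208.]
Remaining roots from the quadratic factor 1 + (-1.2) z + (0.52) z^2:
  Set 1 + (-1.2) z + (0.52) z^2 = 0, i.e. a z^2 + b z + c = 0 with a = 0.52, b = -1.2, c = 1.
  Discriminant D = b^2 - 4ac = (-1.2)^2 - 4*(0.52)*1 = 1.44 - (2.08) = -0.64.
  D < 0, so the roots are the complex-conjugate pair z = (-b +/- i sqrt(-D)) / (2a) = 1.1538 +/- 0.7692i.
  For a conjugate pair |z|^2 = z * conj(z) = (product of roots) = c/a = 1/(0.52) = 1.923077, so |z| = sqrt(1.923077) = 1.3868 for both roots.
Moduli of all roots: 2.5000, 1.3868, 1.3868.
All moduli strictly greater than 1? Yes.
Verdict: Invertible.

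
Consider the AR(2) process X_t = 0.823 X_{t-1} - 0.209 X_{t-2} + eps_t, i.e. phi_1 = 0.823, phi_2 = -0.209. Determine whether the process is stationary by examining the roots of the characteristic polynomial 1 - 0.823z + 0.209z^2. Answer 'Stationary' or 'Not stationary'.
\text{Stationary}

The AR(p) characteristic polynomial is P(z) = 1 - 0.823z + 0.209z^2.
Stationarity requires all roots to lie outside the unit circle, i.e. |z| > 1 for every root.
Set 1 + (-0.823) z + (0.209) z^2 = 0, i.e. a z^2 + b z + c = 0 with a = 0.209, b = -0.823, c = 1.
Discriminant D = b^2 - 4ac = (-0.823)^2 - 4*(0.209)*1 = 0.677329 - (0.836) = -0.158671.
D < 0, so the roots are the complex-conjugate pair z = (-b +/- i sqrt(-D)) / (2a) = 1.9689 +/- 0.953i.
For a conjugate pair |z|^2 = z * conj(z) = (product of roots) = c/a = 1/(0.209) = 4.784689, so |z| = sqrt(4.784689) = 2.1874 for both roots.
Moduli of all roots: 2.1874, 2.1874.
All moduli strictly greater than 1? Yes.
Verdict: Stationary.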